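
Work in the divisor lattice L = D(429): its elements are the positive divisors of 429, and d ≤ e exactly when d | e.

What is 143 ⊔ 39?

In the divisibility order, the join is the least common multiple: lcm(143, 39) = 429.

429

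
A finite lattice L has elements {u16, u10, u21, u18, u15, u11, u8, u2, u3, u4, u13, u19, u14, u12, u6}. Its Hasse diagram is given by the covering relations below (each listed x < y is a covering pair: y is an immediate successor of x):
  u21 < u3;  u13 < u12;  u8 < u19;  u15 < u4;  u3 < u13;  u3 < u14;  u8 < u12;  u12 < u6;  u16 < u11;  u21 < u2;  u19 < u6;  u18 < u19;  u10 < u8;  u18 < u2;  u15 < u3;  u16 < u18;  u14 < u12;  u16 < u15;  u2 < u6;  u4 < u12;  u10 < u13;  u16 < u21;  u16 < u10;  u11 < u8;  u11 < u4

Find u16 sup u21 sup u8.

Common upper bounds of {u16, u21, u8}: u12, u6.
The least among these is u12.

u12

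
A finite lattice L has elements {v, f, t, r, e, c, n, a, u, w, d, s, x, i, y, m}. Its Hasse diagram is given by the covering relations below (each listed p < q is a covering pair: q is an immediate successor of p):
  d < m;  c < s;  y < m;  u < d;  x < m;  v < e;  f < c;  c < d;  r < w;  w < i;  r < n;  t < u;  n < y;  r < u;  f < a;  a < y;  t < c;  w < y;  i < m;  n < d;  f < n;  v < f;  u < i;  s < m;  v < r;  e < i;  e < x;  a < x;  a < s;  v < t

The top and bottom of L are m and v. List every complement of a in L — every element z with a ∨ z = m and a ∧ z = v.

i, u

Need z with a ∨ z = m and a ∧ z = v.
Checking each element gives: i, u.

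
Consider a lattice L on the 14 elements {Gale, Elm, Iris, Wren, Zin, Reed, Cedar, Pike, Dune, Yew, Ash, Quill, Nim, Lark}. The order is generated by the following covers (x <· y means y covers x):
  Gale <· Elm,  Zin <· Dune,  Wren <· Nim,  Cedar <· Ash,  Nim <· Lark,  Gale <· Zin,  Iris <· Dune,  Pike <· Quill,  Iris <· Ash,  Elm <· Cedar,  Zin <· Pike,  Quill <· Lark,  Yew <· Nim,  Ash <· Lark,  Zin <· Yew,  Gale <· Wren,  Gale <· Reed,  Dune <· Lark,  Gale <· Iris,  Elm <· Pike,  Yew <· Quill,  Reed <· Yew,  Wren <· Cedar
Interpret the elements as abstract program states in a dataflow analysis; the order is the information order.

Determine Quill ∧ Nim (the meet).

Yew

Common lower bounds of {Quill, Nim}: Gale, Reed, Yew, Zin.
The greatest among these is Yew.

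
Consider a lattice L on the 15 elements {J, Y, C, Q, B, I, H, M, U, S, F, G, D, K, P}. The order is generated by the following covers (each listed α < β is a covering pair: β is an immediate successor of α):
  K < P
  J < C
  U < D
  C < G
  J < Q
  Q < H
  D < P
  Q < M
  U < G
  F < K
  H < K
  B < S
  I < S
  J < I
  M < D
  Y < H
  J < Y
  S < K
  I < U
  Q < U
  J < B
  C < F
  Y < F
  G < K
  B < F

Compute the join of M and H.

Common upper bounds of {M, H}: P.
The least among these is P.

P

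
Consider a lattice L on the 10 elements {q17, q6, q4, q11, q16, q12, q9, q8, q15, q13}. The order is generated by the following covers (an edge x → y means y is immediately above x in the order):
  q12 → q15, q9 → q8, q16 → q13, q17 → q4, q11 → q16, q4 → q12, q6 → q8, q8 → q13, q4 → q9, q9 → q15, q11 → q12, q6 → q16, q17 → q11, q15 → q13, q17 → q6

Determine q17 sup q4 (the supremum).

Common upper bounds of {q17, q4}: q12, q13, q15, q4, q8, q9.
The least among these is q4.

q4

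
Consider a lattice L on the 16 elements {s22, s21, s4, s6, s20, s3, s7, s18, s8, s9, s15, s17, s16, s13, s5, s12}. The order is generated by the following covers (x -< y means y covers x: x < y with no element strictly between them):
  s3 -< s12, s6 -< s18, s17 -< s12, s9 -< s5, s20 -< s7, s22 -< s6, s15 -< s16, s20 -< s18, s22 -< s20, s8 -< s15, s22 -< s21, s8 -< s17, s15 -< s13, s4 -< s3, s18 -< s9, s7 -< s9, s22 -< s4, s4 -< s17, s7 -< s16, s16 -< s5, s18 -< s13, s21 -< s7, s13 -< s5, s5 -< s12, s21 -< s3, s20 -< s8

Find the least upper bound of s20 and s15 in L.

Common upper bounds of {s20, s15}: s12, s13, s15, s16, s5.
The least among these is s15.

s15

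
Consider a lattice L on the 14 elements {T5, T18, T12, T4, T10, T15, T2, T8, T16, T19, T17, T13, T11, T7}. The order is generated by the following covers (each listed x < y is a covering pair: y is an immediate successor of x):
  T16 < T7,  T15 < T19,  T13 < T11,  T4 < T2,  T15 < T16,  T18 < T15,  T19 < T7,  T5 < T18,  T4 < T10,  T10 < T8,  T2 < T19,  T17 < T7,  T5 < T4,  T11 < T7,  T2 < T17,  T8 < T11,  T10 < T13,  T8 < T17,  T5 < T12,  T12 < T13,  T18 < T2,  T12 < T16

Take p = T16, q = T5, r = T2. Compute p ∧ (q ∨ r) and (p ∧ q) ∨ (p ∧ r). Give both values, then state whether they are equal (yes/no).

T18; T18; yes

q ∨ r = T2, so p ∧ (q ∨ r) = T16 ∧ T2 = T18.
p ∧ q = T5 and p ∧ r = T18, so (p ∧ q) ∨ (p ∧ r) = T5 ∨ T18 = T18.
Equal: yes.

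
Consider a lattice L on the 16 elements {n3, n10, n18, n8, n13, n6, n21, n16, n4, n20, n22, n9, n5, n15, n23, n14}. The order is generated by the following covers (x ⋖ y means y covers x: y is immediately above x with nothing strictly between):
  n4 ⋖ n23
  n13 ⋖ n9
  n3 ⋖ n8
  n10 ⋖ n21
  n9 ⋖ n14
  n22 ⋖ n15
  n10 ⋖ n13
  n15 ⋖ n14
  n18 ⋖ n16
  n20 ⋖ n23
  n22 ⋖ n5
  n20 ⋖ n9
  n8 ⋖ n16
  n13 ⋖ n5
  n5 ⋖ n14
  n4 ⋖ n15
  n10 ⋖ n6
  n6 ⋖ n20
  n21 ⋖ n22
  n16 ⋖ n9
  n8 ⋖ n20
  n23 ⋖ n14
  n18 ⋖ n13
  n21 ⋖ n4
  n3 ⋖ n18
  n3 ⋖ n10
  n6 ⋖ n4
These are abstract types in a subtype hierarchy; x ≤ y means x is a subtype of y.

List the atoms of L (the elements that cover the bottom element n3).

The atoms are exactly the elements that cover n3: n10, n18, n8.

n10, n18, n8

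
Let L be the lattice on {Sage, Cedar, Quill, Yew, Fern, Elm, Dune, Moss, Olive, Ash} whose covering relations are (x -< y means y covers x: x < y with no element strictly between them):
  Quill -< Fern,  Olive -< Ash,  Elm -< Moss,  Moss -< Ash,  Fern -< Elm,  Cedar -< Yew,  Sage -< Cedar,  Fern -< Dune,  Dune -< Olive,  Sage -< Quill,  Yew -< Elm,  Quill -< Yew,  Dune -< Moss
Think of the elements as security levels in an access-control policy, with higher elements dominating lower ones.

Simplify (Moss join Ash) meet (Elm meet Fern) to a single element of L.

Moss ∨ Ash = Ash
Elm ∧ Fern = Fern
Ash ∧ Fern = Fern

Fern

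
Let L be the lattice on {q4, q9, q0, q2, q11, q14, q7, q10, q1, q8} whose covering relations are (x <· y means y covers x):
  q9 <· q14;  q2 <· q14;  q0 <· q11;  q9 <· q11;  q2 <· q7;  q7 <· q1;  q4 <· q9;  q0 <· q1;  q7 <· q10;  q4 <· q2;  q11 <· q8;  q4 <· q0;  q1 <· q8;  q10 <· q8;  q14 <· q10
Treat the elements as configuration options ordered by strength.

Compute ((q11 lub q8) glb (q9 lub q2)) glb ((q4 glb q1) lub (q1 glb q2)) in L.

q11 ∨ q8 = q8
q9 ∨ q2 = q14
q8 ∧ q14 = q14
q4 ∧ q1 = q4
q1 ∧ q2 = q2
q4 ∨ q2 = q2
q14 ∧ q2 = q2

q2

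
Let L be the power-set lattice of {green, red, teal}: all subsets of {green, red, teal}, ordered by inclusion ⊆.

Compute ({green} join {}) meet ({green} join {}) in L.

{green} ∨ {} = {green}
{green} ∨ {} = {green}
{green} ∧ {green} = {green}

{green}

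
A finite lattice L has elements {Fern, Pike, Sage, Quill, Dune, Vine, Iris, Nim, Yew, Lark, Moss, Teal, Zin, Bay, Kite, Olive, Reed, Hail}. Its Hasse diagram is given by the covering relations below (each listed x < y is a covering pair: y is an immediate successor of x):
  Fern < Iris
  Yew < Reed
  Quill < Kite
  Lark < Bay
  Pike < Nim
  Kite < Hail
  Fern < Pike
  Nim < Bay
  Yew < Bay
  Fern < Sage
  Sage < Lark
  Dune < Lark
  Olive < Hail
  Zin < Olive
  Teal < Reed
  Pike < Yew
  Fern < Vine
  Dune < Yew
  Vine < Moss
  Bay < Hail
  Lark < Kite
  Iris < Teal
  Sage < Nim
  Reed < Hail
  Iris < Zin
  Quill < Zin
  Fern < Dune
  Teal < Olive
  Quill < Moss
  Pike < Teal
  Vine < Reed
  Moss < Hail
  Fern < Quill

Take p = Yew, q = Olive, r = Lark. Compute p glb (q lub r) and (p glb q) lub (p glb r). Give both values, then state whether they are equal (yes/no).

Yew; Yew; yes

q lub r = Hail, so p glb (q lub r) = Yew glb Hail = Yew.
p glb q = Pike and p glb r = Dune, so (p glb q) lub (p glb r) = Pike lub Dune = Yew.
Equal: yes.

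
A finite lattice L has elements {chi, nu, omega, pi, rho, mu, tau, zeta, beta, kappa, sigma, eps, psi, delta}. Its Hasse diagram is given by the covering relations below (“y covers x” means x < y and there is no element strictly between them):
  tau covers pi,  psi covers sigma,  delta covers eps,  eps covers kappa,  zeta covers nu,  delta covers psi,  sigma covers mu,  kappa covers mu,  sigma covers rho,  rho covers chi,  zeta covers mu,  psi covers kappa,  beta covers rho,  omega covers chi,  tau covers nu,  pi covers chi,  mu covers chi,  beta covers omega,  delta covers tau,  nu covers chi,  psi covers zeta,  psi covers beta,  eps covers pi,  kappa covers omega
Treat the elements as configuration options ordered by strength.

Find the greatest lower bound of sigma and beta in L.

rho

Common lower bounds of {sigma, beta}: chi, rho.
The greatest among these is rho.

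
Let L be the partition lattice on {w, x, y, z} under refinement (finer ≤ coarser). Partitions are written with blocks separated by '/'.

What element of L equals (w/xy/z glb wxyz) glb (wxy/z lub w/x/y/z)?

w/xy/z ∧ wxyz = w/xy/z
wxy/z ∨ w/x/y/z = wxy/z
w/xy/z ∧ wxy/z = w/xy/z

w/xy/z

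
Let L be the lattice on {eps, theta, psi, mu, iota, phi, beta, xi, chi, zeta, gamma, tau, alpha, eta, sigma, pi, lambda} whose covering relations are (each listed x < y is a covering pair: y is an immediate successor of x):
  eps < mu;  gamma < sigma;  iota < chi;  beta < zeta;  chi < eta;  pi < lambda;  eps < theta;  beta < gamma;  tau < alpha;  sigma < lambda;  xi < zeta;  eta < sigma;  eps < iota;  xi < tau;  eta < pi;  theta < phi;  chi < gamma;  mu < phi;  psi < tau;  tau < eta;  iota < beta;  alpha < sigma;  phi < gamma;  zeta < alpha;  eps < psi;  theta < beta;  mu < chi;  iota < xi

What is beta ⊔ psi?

alpha

Common upper bounds of {beta, psi}: alpha, lambda, sigma.
The least among these is alpha.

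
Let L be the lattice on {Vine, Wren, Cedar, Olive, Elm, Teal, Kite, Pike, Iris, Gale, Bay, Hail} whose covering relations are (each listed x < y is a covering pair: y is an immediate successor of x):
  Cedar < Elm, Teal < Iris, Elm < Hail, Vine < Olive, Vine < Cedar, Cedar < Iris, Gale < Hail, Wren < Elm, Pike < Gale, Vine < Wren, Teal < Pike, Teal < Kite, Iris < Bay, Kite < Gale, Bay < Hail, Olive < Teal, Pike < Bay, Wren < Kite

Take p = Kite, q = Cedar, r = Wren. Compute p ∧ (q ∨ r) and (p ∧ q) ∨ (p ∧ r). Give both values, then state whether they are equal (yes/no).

q ∨ r = Elm, so p ∧ (q ∨ r) = Kite ∧ Elm = Wren.
p ∧ q = Vine and p ∧ r = Wren, so (p ∧ q) ∨ (p ∧ r) = Vine ∨ Wren = Wren.
Equal: yes.

Wren; Wren; yes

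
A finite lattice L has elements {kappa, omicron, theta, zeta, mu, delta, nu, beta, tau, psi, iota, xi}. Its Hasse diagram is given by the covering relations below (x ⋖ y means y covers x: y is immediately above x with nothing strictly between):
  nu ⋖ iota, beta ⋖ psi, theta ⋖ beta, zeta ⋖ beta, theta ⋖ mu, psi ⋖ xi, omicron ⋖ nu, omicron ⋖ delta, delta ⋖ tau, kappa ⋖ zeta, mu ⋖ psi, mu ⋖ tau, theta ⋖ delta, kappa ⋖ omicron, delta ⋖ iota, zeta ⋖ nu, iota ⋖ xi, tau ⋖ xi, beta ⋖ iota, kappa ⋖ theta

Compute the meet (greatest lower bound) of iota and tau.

Common lower bounds of {iota, tau}: delta, kappa, omicron, theta.
The greatest among these is delta.

delta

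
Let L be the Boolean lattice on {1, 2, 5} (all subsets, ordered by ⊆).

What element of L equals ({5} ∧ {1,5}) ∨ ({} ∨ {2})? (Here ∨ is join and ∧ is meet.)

{2,5}

{5} ∧ {1,5} = {5}
{} ∨ {2} = {2}
{5} ∨ {2} = {2,5}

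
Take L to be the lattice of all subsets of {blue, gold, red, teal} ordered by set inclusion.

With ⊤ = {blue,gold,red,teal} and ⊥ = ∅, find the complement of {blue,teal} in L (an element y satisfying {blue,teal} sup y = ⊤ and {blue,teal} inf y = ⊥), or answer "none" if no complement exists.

{gold,red}

Need y with {blue,teal} ∨ y = {blue,gold,red,teal} and {blue,teal} ∧ y = ∅.
Checking each element gives: {gold,red}.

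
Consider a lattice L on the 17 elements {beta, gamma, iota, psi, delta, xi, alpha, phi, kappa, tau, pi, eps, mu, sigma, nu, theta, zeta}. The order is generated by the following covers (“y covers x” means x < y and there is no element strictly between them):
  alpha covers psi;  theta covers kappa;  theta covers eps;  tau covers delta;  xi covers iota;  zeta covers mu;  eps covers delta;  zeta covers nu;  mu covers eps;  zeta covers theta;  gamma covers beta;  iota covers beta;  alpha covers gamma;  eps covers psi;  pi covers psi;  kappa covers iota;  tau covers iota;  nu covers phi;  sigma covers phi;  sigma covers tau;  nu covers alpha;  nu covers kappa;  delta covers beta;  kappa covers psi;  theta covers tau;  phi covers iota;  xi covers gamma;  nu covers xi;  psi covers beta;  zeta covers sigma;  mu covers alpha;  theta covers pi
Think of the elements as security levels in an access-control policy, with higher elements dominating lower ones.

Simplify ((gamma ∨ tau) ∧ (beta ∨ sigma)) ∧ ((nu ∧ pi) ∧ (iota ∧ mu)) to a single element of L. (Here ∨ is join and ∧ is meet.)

beta

gamma ∨ tau = zeta
beta ∨ sigma = sigma
zeta ∧ sigma = sigma
nu ∧ pi = psi
iota ∧ mu = beta
psi ∧ beta = beta
sigma ∧ beta = beta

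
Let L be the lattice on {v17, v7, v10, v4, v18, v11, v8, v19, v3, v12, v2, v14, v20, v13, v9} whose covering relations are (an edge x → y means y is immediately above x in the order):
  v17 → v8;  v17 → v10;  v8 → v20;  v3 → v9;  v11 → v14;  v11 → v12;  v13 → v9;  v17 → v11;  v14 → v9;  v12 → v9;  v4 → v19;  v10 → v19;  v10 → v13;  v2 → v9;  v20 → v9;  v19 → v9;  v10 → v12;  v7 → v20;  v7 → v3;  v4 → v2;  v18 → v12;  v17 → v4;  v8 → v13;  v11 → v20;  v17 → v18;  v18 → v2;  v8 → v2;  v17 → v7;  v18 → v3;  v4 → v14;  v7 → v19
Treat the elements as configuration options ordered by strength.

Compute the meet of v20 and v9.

v20

Common lower bounds of {v20, v9}: v11, v17, v20, v7, v8.
The greatest among these is v20.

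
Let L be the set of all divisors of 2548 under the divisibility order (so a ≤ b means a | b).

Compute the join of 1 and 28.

Common upper bounds of {1, 28}: 196, 2548, 28, 364.
The least among these is 28.

28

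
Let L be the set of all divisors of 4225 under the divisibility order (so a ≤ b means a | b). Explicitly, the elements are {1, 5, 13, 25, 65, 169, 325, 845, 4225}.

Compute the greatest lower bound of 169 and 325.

In the divisibility order, the meet is the greatest common divisor: gcd(169, 325) = 13.

13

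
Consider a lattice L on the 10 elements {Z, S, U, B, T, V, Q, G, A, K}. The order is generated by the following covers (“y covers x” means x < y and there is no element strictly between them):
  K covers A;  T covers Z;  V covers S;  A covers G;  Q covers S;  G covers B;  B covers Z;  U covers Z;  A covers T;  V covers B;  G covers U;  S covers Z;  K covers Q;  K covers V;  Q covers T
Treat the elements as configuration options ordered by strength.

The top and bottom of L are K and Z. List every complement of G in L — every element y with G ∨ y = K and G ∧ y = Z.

Need y with G ∨ y = K and G ∧ y = Z.
Checking each element gives: Q, S.

Q, S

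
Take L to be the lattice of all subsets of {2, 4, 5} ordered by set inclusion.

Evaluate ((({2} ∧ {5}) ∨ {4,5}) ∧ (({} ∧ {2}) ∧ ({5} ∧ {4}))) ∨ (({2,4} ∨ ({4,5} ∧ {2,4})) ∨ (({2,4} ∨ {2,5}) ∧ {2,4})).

{2} ∧ {5} = {}
{} ∨ {4,5} = {4,5}
{} ∧ {2} = {}
{5} ∧ {4} = {}
{} ∧ {} = {}
{4,5} ∧ {} = {}
{4,5} ∧ {2,4} = {4}
{2,4} ∨ {4} = {2,4}
{2,4} ∨ {2,5} = {2,4,5}
{2,4,5} ∧ {2,4} = {2,4}
{2,4} ∨ {2,4} = {2,4}
{} ∨ {2,4} = {2,4}

{2,4}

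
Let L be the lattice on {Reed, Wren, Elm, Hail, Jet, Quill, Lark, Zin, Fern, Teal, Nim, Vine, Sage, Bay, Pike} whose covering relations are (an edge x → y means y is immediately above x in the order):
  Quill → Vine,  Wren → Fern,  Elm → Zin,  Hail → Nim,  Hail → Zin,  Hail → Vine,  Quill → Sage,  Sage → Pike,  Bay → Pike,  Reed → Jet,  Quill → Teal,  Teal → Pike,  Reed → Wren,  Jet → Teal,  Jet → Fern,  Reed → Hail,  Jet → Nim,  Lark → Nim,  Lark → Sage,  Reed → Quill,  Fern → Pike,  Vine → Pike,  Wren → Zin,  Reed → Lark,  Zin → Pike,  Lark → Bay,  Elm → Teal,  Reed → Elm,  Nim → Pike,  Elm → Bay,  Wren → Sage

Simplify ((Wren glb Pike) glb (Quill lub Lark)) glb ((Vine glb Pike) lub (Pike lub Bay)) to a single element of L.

Wren

Wren ∧ Pike = Wren
Quill ∨ Lark = Sage
Wren ∧ Sage = Wren
Vine ∧ Pike = Vine
Pike ∨ Bay = Pike
Vine ∨ Pike = Pike
Wren ∧ Pike = Wren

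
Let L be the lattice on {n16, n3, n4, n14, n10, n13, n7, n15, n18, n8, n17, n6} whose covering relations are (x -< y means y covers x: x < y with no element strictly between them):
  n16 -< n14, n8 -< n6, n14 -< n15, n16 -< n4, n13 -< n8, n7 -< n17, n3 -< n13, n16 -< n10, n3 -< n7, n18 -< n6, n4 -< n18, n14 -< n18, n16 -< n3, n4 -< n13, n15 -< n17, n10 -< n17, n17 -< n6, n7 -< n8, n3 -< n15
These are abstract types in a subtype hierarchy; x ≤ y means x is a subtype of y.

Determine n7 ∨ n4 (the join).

Common upper bounds of {n7, n4}: n6, n8.
The least among these is n8.

n8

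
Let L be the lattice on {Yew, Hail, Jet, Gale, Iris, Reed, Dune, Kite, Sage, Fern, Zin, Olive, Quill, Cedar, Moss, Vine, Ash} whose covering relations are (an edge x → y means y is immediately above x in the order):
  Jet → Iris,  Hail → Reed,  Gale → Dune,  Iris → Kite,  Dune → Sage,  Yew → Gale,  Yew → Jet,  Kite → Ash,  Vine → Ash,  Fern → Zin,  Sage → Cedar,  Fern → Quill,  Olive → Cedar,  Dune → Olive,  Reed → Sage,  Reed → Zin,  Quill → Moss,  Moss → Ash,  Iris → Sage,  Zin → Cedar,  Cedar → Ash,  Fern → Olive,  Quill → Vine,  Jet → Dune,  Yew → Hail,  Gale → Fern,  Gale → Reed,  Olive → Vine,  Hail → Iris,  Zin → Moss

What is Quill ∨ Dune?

Vine

Common upper bounds of {Quill, Dune}: Ash, Vine.
The least among these is Vine.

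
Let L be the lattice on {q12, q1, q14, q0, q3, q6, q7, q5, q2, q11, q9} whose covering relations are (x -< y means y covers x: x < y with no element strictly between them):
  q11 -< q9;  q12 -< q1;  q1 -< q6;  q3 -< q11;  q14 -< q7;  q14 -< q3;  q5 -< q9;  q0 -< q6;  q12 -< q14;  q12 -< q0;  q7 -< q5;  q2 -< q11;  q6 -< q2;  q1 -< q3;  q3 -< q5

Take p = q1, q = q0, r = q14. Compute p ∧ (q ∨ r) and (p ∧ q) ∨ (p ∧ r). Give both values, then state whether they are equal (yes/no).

q1; q12; no

q ∨ r = q11, so p ∧ (q ∨ r) = q1 ∧ q11 = q1.
p ∧ q = q12 and p ∧ r = q12, so (p ∧ q) ∨ (p ∧ r) = q12 ∨ q12 = q12.
Equal: no.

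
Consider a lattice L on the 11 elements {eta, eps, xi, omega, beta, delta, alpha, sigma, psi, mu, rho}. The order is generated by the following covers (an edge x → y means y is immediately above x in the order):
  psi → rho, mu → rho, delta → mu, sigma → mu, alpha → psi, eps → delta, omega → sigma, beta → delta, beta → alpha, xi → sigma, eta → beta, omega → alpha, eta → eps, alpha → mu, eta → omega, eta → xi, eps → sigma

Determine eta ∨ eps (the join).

eps

Common upper bounds of {eta, eps}: delta, eps, mu, rho, sigma.
The least among these is eps.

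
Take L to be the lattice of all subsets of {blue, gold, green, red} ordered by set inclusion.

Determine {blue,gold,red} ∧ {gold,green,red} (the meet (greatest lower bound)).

{gold,red}

Common lower bounds of {{blue,gold,red}, {gold,green,red}}: {gold,red}, {gold}, {red}, {}.
The greatest among these is {gold,red}.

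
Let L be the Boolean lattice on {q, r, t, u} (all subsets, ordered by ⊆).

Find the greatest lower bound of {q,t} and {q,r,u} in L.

{q}

Under ⊆, meet is intersection: {q,t} ∩ {q,r,u} = {q}.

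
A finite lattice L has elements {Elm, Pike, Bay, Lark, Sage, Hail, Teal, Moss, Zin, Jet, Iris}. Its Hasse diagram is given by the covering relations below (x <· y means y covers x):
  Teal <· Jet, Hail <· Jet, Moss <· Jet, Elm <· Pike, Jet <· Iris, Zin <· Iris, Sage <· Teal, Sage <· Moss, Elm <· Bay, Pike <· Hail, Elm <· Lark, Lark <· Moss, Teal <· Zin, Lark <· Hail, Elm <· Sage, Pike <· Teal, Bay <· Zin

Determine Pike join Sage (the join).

Common upper bounds of {Pike, Sage}: Iris, Jet, Teal, Zin.
The least among these is Teal.

Teal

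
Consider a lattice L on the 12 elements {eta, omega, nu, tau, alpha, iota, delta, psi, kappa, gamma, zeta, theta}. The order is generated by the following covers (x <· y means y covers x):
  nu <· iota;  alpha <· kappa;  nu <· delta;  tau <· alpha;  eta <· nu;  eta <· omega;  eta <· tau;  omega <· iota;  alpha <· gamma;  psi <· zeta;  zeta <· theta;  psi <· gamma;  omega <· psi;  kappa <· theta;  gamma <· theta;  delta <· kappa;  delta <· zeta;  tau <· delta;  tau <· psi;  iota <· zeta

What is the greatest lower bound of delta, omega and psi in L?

Common lower bounds of {delta, omega, psi}: eta.
The greatest among these is eta.

eta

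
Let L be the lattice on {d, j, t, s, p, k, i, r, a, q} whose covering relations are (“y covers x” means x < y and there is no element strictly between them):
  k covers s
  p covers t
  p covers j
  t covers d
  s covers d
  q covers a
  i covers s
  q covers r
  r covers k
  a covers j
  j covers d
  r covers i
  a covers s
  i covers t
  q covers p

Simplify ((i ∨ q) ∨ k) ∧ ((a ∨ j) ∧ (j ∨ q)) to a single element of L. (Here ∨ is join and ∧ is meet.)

a

i ∨ q = q
q ∨ k = q
a ∨ j = a
j ∨ q = q
a ∧ q = a
q ∧ a = a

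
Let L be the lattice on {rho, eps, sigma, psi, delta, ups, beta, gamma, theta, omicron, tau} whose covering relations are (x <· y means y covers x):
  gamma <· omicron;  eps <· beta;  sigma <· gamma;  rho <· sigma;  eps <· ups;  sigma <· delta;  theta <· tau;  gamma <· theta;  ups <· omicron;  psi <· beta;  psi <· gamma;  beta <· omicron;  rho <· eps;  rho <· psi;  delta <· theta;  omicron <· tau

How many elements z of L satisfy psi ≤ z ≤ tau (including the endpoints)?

The interval [psi, tau] = {beta, gamma, omicron, psi, tau, theta}, which has 6 elements.

6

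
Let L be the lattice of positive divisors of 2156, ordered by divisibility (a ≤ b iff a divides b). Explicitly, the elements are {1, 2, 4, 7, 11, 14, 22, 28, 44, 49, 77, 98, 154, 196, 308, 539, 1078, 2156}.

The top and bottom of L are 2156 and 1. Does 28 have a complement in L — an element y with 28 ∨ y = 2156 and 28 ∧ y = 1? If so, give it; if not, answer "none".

For every candidate y, either 28 ∨ y ≠ 2156 or 28 ∧ y ≠ 1; no complement exists.

none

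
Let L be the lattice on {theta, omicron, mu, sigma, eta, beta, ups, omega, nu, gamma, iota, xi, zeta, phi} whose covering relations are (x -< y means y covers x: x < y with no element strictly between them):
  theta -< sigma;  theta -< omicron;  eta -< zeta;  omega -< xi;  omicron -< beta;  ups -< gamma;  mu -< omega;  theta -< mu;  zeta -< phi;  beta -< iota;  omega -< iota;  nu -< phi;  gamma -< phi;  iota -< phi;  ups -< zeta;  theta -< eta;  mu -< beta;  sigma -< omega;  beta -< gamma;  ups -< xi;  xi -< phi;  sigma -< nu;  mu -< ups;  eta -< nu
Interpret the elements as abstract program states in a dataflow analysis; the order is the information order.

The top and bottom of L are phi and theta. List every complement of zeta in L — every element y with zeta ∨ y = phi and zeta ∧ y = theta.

omicron, sigma

Need y with zeta ∨ y = phi and zeta ∧ y = theta.
Checking each element gives: omicron, sigma.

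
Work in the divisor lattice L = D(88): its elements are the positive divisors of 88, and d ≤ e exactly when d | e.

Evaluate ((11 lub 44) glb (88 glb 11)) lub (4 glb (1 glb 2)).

11 ∨ 44 = 44
88 ∧ 11 = 11
44 ∧ 11 = 11
1 ∧ 2 = 1
4 ∧ 1 = 1
11 ∨ 1 = 11

11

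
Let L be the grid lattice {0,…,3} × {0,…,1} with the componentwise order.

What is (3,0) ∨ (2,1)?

(3,1)

In a product of chains, the join is componentwise max, giving (3,1).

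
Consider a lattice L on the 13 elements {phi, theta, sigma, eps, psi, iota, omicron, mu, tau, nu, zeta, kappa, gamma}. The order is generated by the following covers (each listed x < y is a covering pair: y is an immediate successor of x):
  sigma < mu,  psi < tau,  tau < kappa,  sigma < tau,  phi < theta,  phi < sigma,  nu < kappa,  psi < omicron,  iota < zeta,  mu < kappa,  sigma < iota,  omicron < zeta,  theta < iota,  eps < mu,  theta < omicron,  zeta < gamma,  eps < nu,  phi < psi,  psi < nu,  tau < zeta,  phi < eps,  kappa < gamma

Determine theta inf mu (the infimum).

Common lower bounds of {theta, mu}: phi.
The greatest among these is phi.

phi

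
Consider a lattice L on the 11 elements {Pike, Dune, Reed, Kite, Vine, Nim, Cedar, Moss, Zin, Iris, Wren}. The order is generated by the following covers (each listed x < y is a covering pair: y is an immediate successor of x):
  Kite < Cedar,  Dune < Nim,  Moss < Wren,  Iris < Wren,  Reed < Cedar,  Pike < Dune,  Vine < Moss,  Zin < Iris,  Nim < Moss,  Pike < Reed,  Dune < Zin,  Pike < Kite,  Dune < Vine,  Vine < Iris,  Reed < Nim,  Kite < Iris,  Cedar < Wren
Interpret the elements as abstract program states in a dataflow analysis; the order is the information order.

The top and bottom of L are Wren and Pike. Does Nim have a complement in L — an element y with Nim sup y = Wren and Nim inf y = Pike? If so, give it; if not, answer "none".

Kite

Need y with Nim ∨ y = Wren and Nim ∧ y = Pike.
Checking each element gives: Kite.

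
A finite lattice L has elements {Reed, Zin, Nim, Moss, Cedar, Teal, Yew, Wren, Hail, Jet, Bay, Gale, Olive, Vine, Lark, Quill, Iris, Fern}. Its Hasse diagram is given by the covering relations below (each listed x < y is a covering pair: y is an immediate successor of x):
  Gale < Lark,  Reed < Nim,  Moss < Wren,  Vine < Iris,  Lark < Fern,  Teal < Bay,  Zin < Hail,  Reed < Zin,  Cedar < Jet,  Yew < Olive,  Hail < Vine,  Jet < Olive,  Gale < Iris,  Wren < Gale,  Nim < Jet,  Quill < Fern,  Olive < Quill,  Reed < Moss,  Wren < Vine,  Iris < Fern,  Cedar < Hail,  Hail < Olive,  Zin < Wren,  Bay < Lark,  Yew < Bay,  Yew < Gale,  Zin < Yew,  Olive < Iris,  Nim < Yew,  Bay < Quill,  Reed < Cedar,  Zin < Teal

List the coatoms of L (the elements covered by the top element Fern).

Iris, Lark, Quill

The coatoms are exactly the elements covered by Fern: Iris, Lark, Quill.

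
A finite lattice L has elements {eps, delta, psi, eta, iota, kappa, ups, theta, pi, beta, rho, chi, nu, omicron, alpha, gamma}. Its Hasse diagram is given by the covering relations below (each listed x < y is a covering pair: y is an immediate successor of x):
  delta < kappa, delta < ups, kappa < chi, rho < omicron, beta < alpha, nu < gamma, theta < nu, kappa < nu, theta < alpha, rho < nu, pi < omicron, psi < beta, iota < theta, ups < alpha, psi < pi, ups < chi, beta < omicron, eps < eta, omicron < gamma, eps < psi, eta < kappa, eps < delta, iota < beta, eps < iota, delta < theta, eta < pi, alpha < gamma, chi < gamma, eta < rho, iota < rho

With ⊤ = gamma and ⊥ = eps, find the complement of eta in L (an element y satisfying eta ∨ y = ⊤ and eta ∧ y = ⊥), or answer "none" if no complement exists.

alpha

Need y with eta ∨ y = gamma and eta ∧ y = eps.
Checking each element gives: alpha.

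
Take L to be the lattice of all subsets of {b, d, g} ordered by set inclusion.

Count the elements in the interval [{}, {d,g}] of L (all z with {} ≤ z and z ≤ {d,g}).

4

The interval [{}, {d,g}] = {{d,g}, {d}, {g}, {}}, which has 4 elements.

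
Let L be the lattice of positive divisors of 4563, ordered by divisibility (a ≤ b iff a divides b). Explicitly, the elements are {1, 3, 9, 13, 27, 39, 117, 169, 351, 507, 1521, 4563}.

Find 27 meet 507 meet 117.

3

Common lower bounds of {27, 507, 117}: 1, 3.
The greatest among these is 3.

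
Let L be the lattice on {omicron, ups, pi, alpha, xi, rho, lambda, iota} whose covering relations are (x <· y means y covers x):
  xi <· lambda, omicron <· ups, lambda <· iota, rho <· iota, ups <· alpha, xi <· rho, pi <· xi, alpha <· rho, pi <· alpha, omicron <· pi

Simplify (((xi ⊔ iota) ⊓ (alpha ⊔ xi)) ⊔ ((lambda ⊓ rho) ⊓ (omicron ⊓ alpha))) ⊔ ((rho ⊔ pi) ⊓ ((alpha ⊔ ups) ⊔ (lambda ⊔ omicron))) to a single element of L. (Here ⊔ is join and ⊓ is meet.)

rho

xi ∨ iota = iota
alpha ∨ xi = rho
iota ∧ rho = rho
lambda ∧ rho = xi
omicron ∧ alpha = omicron
xi ∧ omicron = omicron
rho ∨ omicron = rho
rho ∨ pi = rho
alpha ∨ ups = alpha
lambda ∨ omicron = lambda
alpha ∨ lambda = iota
rho ∧ iota = rho
rho ∨ rho = rho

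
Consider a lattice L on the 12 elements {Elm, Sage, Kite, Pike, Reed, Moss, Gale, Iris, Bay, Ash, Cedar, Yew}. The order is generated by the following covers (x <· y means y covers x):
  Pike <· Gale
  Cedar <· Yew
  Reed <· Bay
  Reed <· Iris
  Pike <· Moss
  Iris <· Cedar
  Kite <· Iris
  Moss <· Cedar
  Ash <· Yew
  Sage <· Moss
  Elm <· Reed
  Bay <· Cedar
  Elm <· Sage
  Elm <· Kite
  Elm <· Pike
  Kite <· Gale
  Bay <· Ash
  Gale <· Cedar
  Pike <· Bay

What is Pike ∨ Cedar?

Cedar

Common upper bounds of {Pike, Cedar}: Cedar, Yew.
The least among these is Cedar.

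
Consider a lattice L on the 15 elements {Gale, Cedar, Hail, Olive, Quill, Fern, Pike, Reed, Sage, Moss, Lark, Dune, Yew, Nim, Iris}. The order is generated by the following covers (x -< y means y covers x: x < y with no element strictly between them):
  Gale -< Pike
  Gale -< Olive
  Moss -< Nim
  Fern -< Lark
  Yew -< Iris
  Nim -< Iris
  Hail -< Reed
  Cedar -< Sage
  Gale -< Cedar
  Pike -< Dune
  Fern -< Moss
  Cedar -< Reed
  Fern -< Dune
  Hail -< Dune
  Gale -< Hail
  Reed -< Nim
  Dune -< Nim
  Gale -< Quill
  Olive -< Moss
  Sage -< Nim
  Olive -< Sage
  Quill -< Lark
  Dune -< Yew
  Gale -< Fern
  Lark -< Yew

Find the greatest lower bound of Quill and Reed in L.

Common lower bounds of {Quill, Reed}: Gale.
The greatest among these is Gale.

Gale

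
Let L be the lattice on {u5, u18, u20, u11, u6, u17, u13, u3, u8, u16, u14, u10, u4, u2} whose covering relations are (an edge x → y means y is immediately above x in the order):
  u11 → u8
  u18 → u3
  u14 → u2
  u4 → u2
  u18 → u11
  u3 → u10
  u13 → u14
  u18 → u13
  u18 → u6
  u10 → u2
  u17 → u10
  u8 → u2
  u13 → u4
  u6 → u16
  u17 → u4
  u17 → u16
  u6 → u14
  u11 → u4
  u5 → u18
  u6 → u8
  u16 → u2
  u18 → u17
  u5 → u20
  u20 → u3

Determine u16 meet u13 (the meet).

u18

Common lower bounds of {u16, u13}: u18, u5.
The greatest among these is u18.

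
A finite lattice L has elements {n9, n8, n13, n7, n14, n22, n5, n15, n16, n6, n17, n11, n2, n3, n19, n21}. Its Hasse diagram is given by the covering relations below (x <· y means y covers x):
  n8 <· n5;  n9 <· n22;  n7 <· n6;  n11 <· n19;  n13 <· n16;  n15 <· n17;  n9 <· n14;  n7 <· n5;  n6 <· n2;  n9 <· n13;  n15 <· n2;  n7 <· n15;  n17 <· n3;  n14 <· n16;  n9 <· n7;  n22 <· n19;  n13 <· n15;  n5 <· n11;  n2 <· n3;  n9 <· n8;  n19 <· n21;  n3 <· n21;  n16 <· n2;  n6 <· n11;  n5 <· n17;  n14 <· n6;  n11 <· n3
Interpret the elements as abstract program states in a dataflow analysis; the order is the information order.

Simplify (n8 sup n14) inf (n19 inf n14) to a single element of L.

n8 ∨ n14 = n11
n19 ∧ n14 = n14
n11 ∧ n14 = n14

n14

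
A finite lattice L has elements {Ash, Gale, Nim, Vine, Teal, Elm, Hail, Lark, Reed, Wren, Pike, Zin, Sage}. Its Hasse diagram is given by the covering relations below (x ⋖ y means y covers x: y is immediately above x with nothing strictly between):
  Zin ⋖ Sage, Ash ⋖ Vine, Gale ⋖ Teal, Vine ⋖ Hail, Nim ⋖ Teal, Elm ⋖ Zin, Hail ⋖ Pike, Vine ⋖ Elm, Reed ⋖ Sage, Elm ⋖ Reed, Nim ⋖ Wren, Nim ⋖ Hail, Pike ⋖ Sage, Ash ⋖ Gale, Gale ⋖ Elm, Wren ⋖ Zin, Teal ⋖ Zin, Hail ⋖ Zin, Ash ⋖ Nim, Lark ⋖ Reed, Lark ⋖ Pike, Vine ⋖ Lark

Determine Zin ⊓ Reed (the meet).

Elm

Common lower bounds of {Zin, Reed}: Ash, Elm, Gale, Vine.
The greatest among these is Elm.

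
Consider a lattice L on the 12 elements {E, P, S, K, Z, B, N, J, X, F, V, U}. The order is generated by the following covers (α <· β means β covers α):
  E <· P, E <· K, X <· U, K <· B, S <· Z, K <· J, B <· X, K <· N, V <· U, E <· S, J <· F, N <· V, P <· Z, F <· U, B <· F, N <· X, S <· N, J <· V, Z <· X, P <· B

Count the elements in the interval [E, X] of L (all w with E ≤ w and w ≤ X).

The interval [E, X] = {B, E, K, N, P, S, X, Z}, which has 8 elements.

8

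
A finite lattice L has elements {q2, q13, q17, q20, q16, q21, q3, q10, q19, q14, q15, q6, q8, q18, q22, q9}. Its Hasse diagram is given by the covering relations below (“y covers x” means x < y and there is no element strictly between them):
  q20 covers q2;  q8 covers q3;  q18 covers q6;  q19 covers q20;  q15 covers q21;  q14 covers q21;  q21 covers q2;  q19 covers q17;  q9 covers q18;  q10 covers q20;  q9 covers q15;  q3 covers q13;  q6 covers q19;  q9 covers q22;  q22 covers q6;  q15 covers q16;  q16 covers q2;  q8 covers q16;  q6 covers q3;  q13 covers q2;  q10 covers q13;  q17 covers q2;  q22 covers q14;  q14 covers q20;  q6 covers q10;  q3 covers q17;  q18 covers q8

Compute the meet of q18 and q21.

Common lower bounds of {q18, q21}: q2.
The greatest among these is q2.

q2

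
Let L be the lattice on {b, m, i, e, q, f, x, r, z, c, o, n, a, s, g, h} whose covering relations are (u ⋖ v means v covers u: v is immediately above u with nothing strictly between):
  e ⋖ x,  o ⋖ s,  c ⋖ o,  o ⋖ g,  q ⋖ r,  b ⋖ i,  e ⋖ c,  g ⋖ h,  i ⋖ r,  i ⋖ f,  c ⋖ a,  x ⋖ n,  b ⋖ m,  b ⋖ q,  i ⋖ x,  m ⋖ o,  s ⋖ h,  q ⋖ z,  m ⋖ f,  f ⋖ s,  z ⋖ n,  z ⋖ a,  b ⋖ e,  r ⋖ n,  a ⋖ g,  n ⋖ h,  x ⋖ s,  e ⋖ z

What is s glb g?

Common lower bounds of {s, g}: b, c, e, m, o.
The greatest among these is o.

o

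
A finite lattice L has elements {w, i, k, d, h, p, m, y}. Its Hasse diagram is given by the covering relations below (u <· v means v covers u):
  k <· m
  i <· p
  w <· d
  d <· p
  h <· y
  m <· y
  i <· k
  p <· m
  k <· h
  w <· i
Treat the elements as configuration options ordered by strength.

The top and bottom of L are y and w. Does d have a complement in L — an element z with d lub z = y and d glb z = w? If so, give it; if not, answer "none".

Need z with d ∨ z = y and d ∧ z = w.
Checking each element gives: h.

h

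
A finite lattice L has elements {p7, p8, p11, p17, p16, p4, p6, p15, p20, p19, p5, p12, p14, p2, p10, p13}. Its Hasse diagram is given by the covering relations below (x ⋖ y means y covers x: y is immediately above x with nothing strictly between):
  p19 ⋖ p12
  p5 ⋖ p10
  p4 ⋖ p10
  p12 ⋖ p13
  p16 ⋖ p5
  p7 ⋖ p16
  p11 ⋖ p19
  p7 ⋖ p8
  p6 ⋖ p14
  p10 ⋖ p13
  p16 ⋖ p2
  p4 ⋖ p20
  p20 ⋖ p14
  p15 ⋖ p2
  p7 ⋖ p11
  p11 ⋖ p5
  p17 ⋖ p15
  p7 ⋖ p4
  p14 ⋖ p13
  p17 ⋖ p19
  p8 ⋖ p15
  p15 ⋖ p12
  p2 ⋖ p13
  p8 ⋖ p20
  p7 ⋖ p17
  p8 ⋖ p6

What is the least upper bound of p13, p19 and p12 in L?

p13

Common upper bounds of {p13, p19, p12}: p13.
The least among these is p13.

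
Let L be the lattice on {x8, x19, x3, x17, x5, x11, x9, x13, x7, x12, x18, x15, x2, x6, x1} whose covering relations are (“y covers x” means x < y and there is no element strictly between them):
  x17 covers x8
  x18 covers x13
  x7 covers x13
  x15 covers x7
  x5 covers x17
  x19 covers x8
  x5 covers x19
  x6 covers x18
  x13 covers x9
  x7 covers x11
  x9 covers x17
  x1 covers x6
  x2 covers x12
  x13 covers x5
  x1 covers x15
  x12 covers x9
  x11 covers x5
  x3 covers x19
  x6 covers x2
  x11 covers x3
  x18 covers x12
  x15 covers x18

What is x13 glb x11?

x5

Common lower bounds of {x13, x11}: x17, x19, x5, x8.
The greatest among these is x5.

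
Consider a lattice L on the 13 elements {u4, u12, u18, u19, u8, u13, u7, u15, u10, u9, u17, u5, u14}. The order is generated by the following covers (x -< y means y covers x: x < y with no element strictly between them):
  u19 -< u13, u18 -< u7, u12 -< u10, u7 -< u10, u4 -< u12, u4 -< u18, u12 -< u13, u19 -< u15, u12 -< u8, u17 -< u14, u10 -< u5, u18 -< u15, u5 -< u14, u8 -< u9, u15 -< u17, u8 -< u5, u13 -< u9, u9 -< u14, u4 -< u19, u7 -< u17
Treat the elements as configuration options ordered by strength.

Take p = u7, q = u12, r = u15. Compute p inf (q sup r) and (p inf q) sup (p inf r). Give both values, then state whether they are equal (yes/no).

u7; u18; no

q sup r = u14, so p inf (q sup r) = u7 inf u14 = u7.
p inf q = u4 and p inf r = u18, so (p inf q) sup (p inf r) = u4 sup u18 = u18.
Equal: no.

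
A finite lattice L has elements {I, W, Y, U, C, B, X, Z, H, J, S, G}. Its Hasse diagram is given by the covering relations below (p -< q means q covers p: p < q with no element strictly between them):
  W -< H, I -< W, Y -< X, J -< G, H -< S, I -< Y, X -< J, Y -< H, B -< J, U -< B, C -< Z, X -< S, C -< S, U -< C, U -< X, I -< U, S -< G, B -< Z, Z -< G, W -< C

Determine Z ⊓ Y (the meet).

I

Common lower bounds of {Z, Y}: I.
The greatest among these is I.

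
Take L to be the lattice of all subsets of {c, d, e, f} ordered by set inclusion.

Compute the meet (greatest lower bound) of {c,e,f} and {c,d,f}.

Common lower bounds of {{c,e,f}, {c,d,f}}: {c,f}, {c}, {f}, ∅.
The greatest among these is {c,f}.

{c,f}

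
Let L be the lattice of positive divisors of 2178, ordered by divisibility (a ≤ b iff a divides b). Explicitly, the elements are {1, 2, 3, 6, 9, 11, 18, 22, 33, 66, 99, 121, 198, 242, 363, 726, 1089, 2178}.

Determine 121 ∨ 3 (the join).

363

In the divisibility order, the join is the least common multiple: lcm(121, 3) = 363.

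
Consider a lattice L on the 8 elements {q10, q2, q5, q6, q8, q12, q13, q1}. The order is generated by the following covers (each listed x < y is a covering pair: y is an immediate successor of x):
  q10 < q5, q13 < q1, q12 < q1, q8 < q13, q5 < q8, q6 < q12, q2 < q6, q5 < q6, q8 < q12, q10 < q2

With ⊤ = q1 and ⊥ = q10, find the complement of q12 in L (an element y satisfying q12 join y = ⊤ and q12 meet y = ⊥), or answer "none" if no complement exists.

none

For every candidate y, either q12 ∨ y ≠ q1 or q12 ∧ y ≠ q10; no complement exists.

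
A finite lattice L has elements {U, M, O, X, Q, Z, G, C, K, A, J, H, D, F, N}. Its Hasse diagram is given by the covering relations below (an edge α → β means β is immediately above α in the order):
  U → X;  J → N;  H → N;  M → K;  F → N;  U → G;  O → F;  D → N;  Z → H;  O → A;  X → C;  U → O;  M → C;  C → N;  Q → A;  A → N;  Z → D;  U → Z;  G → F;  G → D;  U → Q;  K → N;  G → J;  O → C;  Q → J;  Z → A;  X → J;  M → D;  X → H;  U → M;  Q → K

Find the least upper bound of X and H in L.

Common upper bounds of {X, H}: H, N.
The least among these is H.

H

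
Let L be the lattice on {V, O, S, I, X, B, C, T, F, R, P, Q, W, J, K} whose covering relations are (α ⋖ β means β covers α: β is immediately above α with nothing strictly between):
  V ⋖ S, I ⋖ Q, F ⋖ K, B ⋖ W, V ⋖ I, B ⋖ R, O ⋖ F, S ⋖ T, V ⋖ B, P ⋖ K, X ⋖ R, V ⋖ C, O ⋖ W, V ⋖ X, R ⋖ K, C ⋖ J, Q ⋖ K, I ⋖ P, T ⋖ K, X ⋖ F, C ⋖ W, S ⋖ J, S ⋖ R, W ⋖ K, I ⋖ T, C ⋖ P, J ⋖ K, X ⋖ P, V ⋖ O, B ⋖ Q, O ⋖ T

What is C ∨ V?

C

Common upper bounds of {C, V}: C, J, K, P, W.
The least among these is C.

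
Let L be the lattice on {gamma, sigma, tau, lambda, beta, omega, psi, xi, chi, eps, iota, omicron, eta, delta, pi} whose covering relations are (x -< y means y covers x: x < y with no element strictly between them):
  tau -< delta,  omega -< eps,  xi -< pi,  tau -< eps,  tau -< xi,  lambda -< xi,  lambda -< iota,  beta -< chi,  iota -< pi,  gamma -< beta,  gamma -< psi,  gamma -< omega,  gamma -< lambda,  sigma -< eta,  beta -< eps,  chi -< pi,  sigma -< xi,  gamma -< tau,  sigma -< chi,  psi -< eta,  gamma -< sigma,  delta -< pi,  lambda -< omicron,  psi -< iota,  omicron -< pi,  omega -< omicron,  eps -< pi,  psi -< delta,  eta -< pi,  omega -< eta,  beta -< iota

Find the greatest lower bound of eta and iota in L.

Common lower bounds of {eta, iota}: gamma, psi.
The greatest among these is psi.

psi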